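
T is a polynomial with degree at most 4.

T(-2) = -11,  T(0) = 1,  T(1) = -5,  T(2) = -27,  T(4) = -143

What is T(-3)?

-17

Write T(t) = at^4 + bt³ + ct² + dt + e; the 5 given values yield a linear system in the 5 coefficients.
Solving, the leading coefficient vanishes, and T(t) = -t³ - 5t² + 1.
Then T(-3) = -17.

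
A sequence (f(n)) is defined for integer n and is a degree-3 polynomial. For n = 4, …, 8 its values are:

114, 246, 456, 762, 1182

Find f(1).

6

First differences: 132, 210, 306, 420. Second differences: 78, 96, 114. Third differences: 18, 18.
Level-3 differences are constant, so f has degree 3.
Fitting a degree-3 polynomial gives f(n) = 3n³ - 6n² + 3n + 6.
Then f(1) = 6.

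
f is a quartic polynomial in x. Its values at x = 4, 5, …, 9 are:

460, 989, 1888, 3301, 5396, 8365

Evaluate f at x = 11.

First differences: 529, 899, 1413, 2095, 2969. Second differences: 370, 514, 682, 874. Third differences: 144, 168, 192. Fourth differences: 24, 24.
Level-4 differences are constant, so f has degree 4.
Fitting a degree-4 polynomial gives f(x) = x^4 + 2x³ + 4x² + 2x + 4.
Then f(11) = 17813.

17813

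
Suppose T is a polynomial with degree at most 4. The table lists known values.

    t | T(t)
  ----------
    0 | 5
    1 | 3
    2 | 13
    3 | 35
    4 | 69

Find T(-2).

45

First differences: -2, 10, 22, 34. Second differences: 12, 12, 12.
Level-2 differences are constant, so T has degree 2.
Fitting a degree-2 polynomial gives T(t) = 6t² - 8t + 5.
Then T(-2) = 45.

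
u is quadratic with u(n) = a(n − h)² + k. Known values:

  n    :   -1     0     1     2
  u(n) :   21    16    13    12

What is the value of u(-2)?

28

First differences -5, -3, -1; second difference 2 = 2a, so a = 1.
Expanding, the n-coefficient is −2ah = -2h; matching it to the data gives h = 2, and then k = 12.
So u(n) = 1(n − 2)² + 12.
u(-2) = 1·(-4)² + 12 = 28.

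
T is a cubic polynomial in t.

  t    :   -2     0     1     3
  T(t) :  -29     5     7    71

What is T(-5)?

Write T(t) = at³ + bt² + ct + d; the 4 given values yield a linear system in the 4 coefficients.
Solving, T(t) = 3t³ - 2t² + t + 5.
Then T(-5) = -425.

-425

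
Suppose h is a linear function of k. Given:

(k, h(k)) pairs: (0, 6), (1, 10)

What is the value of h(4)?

Write h(k) = ak + b; the 2 given values yield a linear system in the 2 coefficients.
Solving, h(k) = 4k + 6.
Then h(4) = 22.

22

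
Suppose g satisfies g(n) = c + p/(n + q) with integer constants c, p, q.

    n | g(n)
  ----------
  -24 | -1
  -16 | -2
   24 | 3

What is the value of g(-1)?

(g(n) − c)(n + q) = p for each data point; the three points give a linear system in c and q, then p follows.
Solving: c = 1, q = 0, p = 48, so g(n) = 1 + 48/(n + 0).
Then g(-1) = 1 + 48/(-1) = -47.

-47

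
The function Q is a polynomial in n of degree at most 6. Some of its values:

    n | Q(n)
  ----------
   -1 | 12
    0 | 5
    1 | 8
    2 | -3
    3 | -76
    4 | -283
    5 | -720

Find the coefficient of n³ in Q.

-2

First differences: -7, 3, -11, -73, -207, -437. Second differences: 10, -14, -62, -134, -230. Third differences: -24, -48, -72, -96. Fourth differences: -24, -24, -24.
Level-4 differences are constant, so Q has degree 4.
Fitting a degree-4 polynomial gives Q(n) = -n^4 - 2n³ + 6n² + 5.
The coefficient of n³ is -2.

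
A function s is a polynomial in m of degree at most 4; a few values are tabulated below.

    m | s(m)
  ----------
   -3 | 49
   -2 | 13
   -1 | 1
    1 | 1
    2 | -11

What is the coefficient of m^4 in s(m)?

0

Write s(m) = am^4 + bm³ + cm² + dm + e; the 5 given values yield a linear system in the 5 coefficients.
Solving, the leading coefficient vanishes, and s(m) = -2m³ + 2m + 1.
The coefficient of m^4 is 0.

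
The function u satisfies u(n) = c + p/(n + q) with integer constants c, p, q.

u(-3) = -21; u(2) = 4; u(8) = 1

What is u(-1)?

(u(n) − c)(n + q) = p for each data point; the three points give a linear system in c and q, then p follows.
Solving: c = -1, q = 2, p = 20, so u(n) = -1 + 20/(n + 2).
Then u(-1) = -1 + 20/1 = 19.

19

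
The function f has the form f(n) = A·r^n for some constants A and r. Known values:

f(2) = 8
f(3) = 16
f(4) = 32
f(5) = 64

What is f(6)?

128

Consecutive ratio: 16/8 = 2, and 32/16 = 2, so r = 2.
Then A·2^2 = 8 gives A = 2, and f(n) = 2·2^n.
f(6) = 2·2^6 = 128.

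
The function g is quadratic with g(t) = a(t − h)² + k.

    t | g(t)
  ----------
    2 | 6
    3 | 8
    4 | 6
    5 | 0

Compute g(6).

-10

First differences 2, -2, -6; second difference -4 = 2a, so a = -2.
Expanding, the t-coefficient is −2ah = 4h; matching it to the data gives h = 3, and then k = 8.
So g(t) = -2(t − 3)² + 8.
g(6) = -2·3² + 8 = -10.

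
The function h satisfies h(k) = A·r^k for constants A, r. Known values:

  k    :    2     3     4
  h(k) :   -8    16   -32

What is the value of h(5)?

64

Consecutive ratio: 16/(-8) = -2, and -32/16 = -2, so r = -2.
Then A·(-2)^2 = -8 gives A = -2, and h(k) = -2·(-2)^k.
h(5) = -2·(-2)^5 = 64.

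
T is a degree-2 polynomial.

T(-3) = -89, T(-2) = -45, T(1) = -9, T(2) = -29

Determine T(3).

-65

Write T(m) = am² + bm + c; the 4 given values yield a linear system in the 3 coefficients.
Solving, T(m) = -8m² + 4m - 5.
Then T(3) = -65.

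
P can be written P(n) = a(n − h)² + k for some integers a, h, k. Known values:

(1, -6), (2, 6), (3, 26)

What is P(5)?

First differences 12, 20; second difference 8 = 2a, so a = 4.
Expanding, the n-coefficient is −2ah = -8h; matching it to the data gives h = 0, and then k = -10.
So P(n) = 4(n + 0)² − 10.
P(5) = 4·5² − 10 = 90.

90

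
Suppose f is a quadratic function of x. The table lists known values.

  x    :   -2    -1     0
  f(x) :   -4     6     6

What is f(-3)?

-24

Write f(x) = ax² + bx + c; the 3 given values yield a linear system in the 3 coefficients.
Solving, f(x) = -5x² - 5x + 6.
Then f(-3) = -24.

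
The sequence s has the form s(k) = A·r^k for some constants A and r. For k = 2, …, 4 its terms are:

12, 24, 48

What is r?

2

Consecutive ratio: 24/12 = 2, and 48/24 = 2, so r = 2.
Then A·2^2 = 12 gives A = 3, and s(k) = 3·2^k.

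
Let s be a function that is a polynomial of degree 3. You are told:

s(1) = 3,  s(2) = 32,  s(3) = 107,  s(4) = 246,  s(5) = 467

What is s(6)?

788

First differences: 29, 75, 139, 221. Second differences: 46, 64, 82. Third differences: 18, 18.
Level-3 differences are constant, so s has degree 3.
Fitting a degree-3 polynomial gives s(n) = 3n³ + 5n² - 7n + 2.
Then s(6) = 788.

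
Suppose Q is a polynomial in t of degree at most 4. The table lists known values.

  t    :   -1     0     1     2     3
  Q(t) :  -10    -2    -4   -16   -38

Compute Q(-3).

-56

First differences: 8, -2, -12, -22. Second differences: -10, -10, -10.
Level-2 differences are constant, so Q has degree 2.
Fitting a degree-2 polynomial gives Q(t) = -5t² + 3t - 2.
Then Q(-3) = -56.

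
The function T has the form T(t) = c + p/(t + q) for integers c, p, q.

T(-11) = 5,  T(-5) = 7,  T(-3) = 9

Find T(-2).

(T(t) − c)(t + q) = p for each data point; the three points give a linear system in c and q, then p follows.
Solving: c = 3, q = -1, p = -24, so T(t) = 3 − 24/(t − 1).
Then T(-2) = 3 − 24/(-3) = 11.

11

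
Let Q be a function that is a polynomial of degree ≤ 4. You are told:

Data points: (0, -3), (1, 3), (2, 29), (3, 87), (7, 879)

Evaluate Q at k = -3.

Write Q(k) = ak^4 + bk³ + ck² + dk + e; the 5 given values yield a linear system in the 5 coefficients.
Solving, the leading coefficient vanishes, and Q(k) = 2k³ + 4k² - 3.
Then Q(-3) = -21.

-21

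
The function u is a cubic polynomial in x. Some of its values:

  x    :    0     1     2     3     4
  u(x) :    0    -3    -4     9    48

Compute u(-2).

First differences: -3, -1, 13, 39. Second differences: 2, 14, 26. Third differences: 12, 12.
Level-3 differences are constant, so u has degree 3.
Fitting a degree-3 polynomial gives u(x) = 2x³ - 5x².
Then u(-2) = -36.

-36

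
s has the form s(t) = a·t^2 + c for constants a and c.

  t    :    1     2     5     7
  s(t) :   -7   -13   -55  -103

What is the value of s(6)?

-77

From s(1) = -7 and s(2) = -13: 1a + c = -7 and 4a + c = -13.
Subtracting: 3a = -6, so a = -2; then c = -7 − (-2)·1 = -5.
So s(t) = -2t² − 5, and s(6) = -77.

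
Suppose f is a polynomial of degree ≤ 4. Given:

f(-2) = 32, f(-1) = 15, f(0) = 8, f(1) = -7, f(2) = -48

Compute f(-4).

First differences: -17, -7, -15, -41. Second differences: 10, -8, -26. Third differences: -18, -18.
Level-3 differences are constant, so f has degree 3.
Fitting a degree-3 polynomial gives f(m) = -3m³ - 4m² - 8m + 8.
Then f(-4) = 168.

168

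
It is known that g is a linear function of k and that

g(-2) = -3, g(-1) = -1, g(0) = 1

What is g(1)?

Write g(k) = ak + b; the 3 given values yield a linear system in the 2 coefficients.
Solving, g(k) = 2k + 1.
Then g(1) = 3.

3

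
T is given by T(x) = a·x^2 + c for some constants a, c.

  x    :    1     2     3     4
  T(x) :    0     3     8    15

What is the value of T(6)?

From T(1) = 0 and T(2) = 3: 1a + c = 0 and 4a + c = 3.
Subtracting: 3a = 3, so a = 1; then c = 0 − 1·1 = -1.
So T(x) = 1x² − 1, and T(6) = 35.

35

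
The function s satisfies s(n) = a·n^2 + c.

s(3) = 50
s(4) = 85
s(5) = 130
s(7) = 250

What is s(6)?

From s(3) = 50 and s(4) = 85: 9a + c = 50 and 16a + c = 85.
Subtracting: 7a = 35, so a = 5; then c = 50 − 5·9 = 5.
So s(n) = 5n² + 5, and s(6) = 185.

185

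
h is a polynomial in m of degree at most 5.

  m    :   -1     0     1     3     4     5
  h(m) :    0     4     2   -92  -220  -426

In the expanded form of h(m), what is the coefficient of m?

Write h(m) = am^5 + bm^4 + cm³ + dm² + em + p; the 6 given values yield a linear system in the 6 coefficients.
Solving, the top 2 coefficients vanish, and h(m) = -3m³ - 3m² + 4m + 4.
The coefficient of m is 4.

4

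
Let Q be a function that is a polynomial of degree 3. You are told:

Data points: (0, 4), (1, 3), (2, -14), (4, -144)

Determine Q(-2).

Write Q(x) = ax³ + bx² + cx + d; the 4 given values yield a linear system in the 4 coefficients.
Solving, Q(x) = -2x³ - 2x² + 3x + 4.
Then Q(-2) = 6.

6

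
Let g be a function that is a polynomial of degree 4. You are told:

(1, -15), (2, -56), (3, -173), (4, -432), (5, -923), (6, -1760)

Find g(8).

-5048

First differences: -41, -117, -259, -491, -837. Second differences: -76, -142, -232, -346. Third differences: -66, -90, -114. Fourth differences: -24, -24.
Level-4 differences are constant, so g has degree 4.
Fitting a degree-4 polynomial gives g(n) = -n^4 - n³ - 7n² + 2n - 8.
Then g(8) = -5048.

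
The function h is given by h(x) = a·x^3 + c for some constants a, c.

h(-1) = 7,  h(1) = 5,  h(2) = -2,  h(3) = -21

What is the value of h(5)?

From h(-1) = 7 and h(1) = 5: -1a + c = 7 and 1a + c = 5.
Subtracting: 2a = -2, so a = -1; then c = 7 − (-1)·(-1) = 6.
So h(x) = -1x³ + 6, and h(5) = -119.

-119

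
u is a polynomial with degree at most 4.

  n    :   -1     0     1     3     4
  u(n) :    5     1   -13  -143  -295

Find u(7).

Write u(n) = an^4 + bn³ + cn² + dn + e; the 5 given values yield a linear system in the 5 coefficients.
Solving, the leading coefficient vanishes, and u(n) = -3n³ - 5n² - 6n + 1.
Then u(7) = -1315.

-1315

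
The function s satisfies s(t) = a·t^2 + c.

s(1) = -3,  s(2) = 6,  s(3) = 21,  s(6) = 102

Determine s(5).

From s(1) = -3 and s(2) = 6: 1a + c = -3 and 4a + c = 6.
Subtracting: 3a = 9, so a = 3; then c = -3 − 3·1 = -6.
So s(t) = 3t² − 6, and s(5) = 69.

69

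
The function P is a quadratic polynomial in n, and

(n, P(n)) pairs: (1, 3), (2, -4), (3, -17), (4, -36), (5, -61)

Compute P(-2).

-12

First differences: -7, -13, -19, -25. Second differences: -6, -6, -6.
Level-2 differences are constant, so P has degree 2.
Fitting a degree-2 polynomial gives P(n) = -3n² + 2n + 4.
Then P(-2) = -12.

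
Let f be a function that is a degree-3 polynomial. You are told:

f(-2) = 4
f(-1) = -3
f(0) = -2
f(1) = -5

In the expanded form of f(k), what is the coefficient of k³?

-2

Write f(k) = ak³ + bk² + ck + d; the 4 given values yield a linear system in the 4 coefficients.
Solving, f(k) = -2k³ - 2k² + k - 2.
The coefficient of k³ is -2.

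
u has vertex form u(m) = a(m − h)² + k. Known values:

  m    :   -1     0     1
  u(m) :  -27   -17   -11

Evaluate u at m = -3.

-59

First differences 10, 6; second difference -4 = 2a, so a = -2.
Expanding, the m-coefficient is −2ah = 4h; matching it to the data gives h = 2, and then k = -9.
So u(m) = -2(m − 2)² − 9.
u(-3) = -2·(-5)² − 9 = -59.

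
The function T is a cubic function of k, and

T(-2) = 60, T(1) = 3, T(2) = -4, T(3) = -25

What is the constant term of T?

Write T(k) = ak³ + bk² + ck + d; the 4 given values yield a linear system in the 4 coefficients.
Solving, T(k) = -2k³ + 5k² - 8k + 8.
The constant term is T(0) = 8.

8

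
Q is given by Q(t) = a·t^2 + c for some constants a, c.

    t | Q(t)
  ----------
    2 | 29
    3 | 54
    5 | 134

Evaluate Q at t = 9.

414

From Q(2) = 29 and Q(3) = 54: 4a + c = 29 and 9a + c = 54.
Subtracting: 5a = 25, so a = 5; then c = 29 − 5·4 = 9.
So Q(t) = 5t² + 9, and Q(9) = 414.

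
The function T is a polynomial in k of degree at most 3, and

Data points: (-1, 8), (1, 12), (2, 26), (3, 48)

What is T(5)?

116

Write T(k) = ak³ + bk² + ck + d; the 4 given values yield a linear system in the 4 coefficients.
Solving, the leading coefficient vanishes, and T(k) = 4k² + 2k + 6.
Then T(5) = 116.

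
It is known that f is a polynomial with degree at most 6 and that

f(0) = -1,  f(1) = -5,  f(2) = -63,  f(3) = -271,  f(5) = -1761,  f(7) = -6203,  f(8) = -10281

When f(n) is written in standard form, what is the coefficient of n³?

Write f(n) = an^6 + bn^5 + cn^4 + dn³ + en² + pn + q; the 7 given values yield a linear system in the 7 coefficients.
Solving, the top 2 coefficients vanish, and f(n) = -2n^4 - 4n³ - n² + 3n - 1.
The coefficient of n³ is -4.

-4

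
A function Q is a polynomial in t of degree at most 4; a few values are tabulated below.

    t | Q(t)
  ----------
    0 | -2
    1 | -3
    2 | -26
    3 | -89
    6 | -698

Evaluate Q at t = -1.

-5

Write Q(t) = at^4 + bt³ + ct² + dt + e; the 5 given values yield a linear system in the 5 coefficients.
Solving, the leading coefficient vanishes, and Q(t) = -3t³ - 2t² + 4t - 2.
Then Q(-1) = -5.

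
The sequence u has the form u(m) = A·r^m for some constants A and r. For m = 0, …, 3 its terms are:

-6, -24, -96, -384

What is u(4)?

-1536

Consecutive ratio: -24/(-6) = 4, and -96/(-24) = 4, so r = 4.
Then A·4^0 = -6 gives A = -6, and u(m) = -6·4^m.
u(4) = -6·4^4 = -1536.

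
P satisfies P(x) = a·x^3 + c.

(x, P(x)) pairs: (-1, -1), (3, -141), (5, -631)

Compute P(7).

From P(-1) = -1 and P(3) = -141: -1a + c = -1 and 27a + c = -141.
Subtracting: 28a = -140, so a = -5; then c = -1 − (-5)·(-1) = -6.
So P(x) = -5x³ − 6, and P(7) = -1721.

-1721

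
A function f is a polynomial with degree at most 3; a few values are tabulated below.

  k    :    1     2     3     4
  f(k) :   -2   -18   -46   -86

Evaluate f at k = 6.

First differences: -16, -28, -40. Second differences: -12, -12.
Level-2 differences are constant, so f has degree 2.
Fitting a degree-2 polynomial gives f(k) = -6k² + 2k + 2.
Then f(6) = -202.

-202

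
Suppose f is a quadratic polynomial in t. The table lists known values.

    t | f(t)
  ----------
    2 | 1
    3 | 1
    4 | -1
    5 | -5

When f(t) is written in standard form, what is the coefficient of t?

First differences: 0, -2, -4. Second differences: -2, -2.
Level-2 differences are constant, so f has degree 2.
Fitting a degree-2 polynomial gives f(t) = -t² + 5t - 5.
The coefficient of t is 5.

5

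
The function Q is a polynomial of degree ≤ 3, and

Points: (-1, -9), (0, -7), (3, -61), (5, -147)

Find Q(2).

-33

Write Q(t) = at³ + bt² + ct + d; the 4 given values yield a linear system in the 4 coefficients.
Solving, the leading coefficient vanishes, and Q(t) = -5t² - 3t - 7.
Then Q(2) = -33.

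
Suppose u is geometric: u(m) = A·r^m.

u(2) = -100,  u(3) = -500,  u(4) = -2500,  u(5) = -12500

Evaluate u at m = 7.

-312500

Consecutive ratio: -500/(-100) = 5, and -2500/(-500) = 5, so r = 5.
Then A·5^2 = -100 gives A = -4, and u(m) = -4·5^m.
u(7) = -4·5^7 = -312500.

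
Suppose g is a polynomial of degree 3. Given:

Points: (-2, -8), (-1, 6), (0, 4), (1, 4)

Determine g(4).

196

Write g(t) = at³ + bt² + ct + d; the 4 given values yield a linear system in the 4 coefficients.
Solving, g(t) = 3t³ + t² - 4t + 4.
Then g(4) = 196.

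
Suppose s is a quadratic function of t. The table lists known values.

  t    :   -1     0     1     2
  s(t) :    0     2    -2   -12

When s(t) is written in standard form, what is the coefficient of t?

Write s(t) = at² + bt + c; the 4 given values yield a linear system in the 3 coefficients.
Solving, s(t) = -3t² - t + 2.
The coefficient of t is -1.

-1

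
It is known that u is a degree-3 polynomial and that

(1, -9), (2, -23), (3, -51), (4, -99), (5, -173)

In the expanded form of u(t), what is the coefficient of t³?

Write u(t) = at³ + bt² + ct + d; the 5 given values yield a linear system in the 4 coefficients.
Solving, u(t) = -t³ - t² - 4t - 3.
The coefficient of t³ is -1.

-1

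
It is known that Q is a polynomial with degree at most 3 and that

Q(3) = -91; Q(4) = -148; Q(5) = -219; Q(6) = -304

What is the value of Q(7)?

-403

First differences: -57, -71, -85. Second differences: -14, -14.
Level-2 differences are constant, so Q has degree 2.
Fitting a degree-2 polynomial gives Q(x) = -7x² - 8x - 4.
Then Q(7) = -403.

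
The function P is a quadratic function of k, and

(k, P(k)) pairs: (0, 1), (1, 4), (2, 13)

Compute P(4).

49

Write P(k) = ak² + bk + c; the 3 given values yield a linear system in the 3 coefficients.
Solving, P(k) = 3k² + 1.
Then P(4) = 49.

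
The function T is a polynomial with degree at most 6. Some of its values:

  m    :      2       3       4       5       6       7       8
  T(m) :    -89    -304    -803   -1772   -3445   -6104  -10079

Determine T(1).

-20

First differences: -215, -499, -969, -1673, -2659, -3975. Second differences: -284, -470, -704, -986, -1316. Third differences: -186, -234, -282, -330. Fourth differences: -48, -48, -48.
Level-4 differences are constant, so T has degree 4.
Fitting a degree-4 polynomial gives T(m) = -2m^4 - 3m³ - 5m² - 3m - 7.
Then T(1) = -20.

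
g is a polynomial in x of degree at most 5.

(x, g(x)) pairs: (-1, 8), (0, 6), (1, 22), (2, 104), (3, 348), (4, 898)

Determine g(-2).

Write g(x) = ax^5 + bx^4 + cx³ + dx² + ex + p; the 6 given values yield a linear system in the 6 coefficients.
Solving, the leading coefficient vanishes, and g(x) = 2x^4 + 4x³ + 7x² + 3x + 6.
Then g(-2) = 28.

28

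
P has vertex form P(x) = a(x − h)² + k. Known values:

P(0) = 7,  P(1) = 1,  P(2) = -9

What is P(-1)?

First differences -6, -10; second difference -4 = 2a, so a = -2.
Expanding, the x-coefficient is −2ah = 4h; matching it to the data gives h = -1, and then k = 9.
So P(x) = -2(x + 1)² + 9.
P(-1) = -2·0² + 9 = 9.

9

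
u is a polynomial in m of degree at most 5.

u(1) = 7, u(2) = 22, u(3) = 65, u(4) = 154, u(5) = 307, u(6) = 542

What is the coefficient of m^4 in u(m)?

First differences: 15, 43, 89, 153, 235. Second differences: 28, 46, 64, 82. Third differences: 18, 18, 18.
Level-3 differences are constant, so u has degree 3.
Fitting a degree-3 polynomial gives u(m) = 3m³ - 4m² + 6m + 2.
The coefficient of m^4 is 0.

0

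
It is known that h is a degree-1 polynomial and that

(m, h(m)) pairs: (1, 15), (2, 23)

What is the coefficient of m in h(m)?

8

Write h(m) = am + b; the 2 given values yield a linear system in the 2 coefficients.
Solving, h(m) = 8m + 7.
The coefficient of m is 8.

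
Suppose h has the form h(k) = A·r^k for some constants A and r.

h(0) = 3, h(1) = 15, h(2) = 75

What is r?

5

Consecutive ratio: 15/3 = 5, and 75/15 = 5, so r = 5.
Then A·5^0 = 3 gives A = 3, and h(k) = 3·5^k.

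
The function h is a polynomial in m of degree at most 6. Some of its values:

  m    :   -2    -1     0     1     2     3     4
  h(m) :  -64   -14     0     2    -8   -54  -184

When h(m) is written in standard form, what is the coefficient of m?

Write h(m) = am^6 + bm^5 + cm^4 + dm³ + em² + pm + q; the 7 given values yield a linear system in the 7 coefficients.
Solving, the top 2 coefficients vanish, and h(m) = -m^4 + 2m³ - 5m² + 6m.
The coefficient of m is 6.

6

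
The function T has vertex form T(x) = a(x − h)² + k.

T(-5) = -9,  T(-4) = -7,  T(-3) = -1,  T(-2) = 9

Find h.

First differences 2, 6, 10; second difference 4 = 2a, so a = 2.
Expanding, the x-coefficient is −2ah = -4h; matching it to the data gives h = -5, and then k = -9.
So T(x) = 2(x + 5)² − 9.
Hence h = -5.

-5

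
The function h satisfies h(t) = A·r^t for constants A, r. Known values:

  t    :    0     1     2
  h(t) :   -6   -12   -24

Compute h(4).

Consecutive ratio: -12/(-6) = 2, and -24/(-12) = 2, so r = 2.
Then A·2^0 = -6 gives A = -6, and h(t) = -6·2^t.
h(4) = -6·2^4 = -96.

-96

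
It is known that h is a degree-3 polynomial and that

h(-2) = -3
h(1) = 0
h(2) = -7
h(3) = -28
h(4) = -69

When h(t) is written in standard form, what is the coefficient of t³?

Write h(t) = at³ + bt² + ct + d; the 5 given values yield a linear system in the 4 coefficients.
Solving, h(t) = -t³ - t² + 3t - 1.
The coefficient of t³ is -1.

-1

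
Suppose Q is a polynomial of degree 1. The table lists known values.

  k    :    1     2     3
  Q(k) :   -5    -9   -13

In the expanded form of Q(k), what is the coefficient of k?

-4

First differences: -4, -4.
Level-1 differences are constant, so Q has degree 1.
Fitting a degree-1 polynomial gives Q(k) = -4k - 1.
The coefficient of k is -4.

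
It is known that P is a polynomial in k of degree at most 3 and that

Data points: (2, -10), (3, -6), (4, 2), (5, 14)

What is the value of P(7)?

50

First differences: 4, 8, 12. Second differences: 4, 4.
Level-2 differences are constant, so P has degree 2.
Fitting a degree-2 polynomial gives P(k) = 2k² - 6k - 6.
Then P(7) = 50.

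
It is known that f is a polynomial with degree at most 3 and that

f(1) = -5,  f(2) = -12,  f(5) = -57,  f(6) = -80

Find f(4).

-38

Write f(n) = an³ + bn² + cn + d; the 4 given values yield a linear system in the 4 coefficients.
Solving, the leading coefficient vanishes, and f(n) = -2n² - n - 2.
Then f(4) = -38.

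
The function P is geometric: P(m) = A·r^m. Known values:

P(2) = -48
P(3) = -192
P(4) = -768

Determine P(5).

Consecutive ratio: -192/(-48) = 4, and -768/(-192) = 4, so r = 4.
Then A·4^2 = -48 gives A = -3, and P(m) = -3·4^m.
P(5) = -3·4^5 = -3072.

-3072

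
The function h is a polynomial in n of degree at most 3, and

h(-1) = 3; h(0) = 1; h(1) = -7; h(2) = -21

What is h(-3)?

First differences: -2, -8, -14. Second differences: -6, -6.
Level-2 differences are constant, so h has degree 2.
Fitting a degree-2 polynomial gives h(n) = -3n² - 5n + 1.
Then h(-3) = -11.

-11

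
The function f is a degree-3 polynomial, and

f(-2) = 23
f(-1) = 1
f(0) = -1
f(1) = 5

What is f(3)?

Write f(m) = am³ + bm² + cm + d; the 4 given values yield a linear system in the 4 coefficients.
Solving, f(m) = -2m³ + 4m² + 4m - 1.
Then f(3) = -7.

-7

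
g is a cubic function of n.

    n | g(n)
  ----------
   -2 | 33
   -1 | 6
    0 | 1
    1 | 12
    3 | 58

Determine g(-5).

306

Write g(n) = an³ + bn² + cn + d; the 5 given values yield a linear system in the 4 coefficients.
Solving, g(n) = -n³ + 8n² + 4n + 1.
Then g(-5) = 306.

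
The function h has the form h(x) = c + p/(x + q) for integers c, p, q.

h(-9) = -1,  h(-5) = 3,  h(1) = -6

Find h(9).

(h(x) − c)(x + q) = p for each data point; the three points give a linear system in c and q, then p follows.
Solving: c = -3, q = 3, p = -12, so h(x) = -3 − 12/(x + 3).
Then h(9) = -3 − 12/12 = -4.

-4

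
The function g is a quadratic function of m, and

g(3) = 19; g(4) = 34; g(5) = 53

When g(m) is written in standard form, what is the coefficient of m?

Write g(m) = am² + bm + c; the 3 given values yield a linear system in the 3 coefficients.
Solving, g(m) = 2m² + m - 2.
The coefficient of m is 1.

1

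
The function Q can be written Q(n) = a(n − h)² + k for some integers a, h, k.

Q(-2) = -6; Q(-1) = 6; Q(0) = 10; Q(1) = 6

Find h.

First differences 12, 4, -4; second difference -8 = 2a, so a = -4.
Expanding, the n-coefficient is −2ah = 8h; matching it to the data gives h = 0, and then k = 10.
So Q(n) = -4(n + 0)² + 10.
Hence h = 0.

0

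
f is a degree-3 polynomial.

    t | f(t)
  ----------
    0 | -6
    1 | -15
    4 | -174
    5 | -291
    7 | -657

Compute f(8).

Write f(t) = at³ + bt² + ct + d; the 5 given values yield a linear system in the 4 coefficients.
Solving, f(t) = -t³ - 6t² - 2t - 6.
Then f(8) = -918.

-918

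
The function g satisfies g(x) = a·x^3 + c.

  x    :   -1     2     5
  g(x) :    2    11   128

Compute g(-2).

From g(-1) = 2 and g(2) = 11: -1a + c = 2 and 8a + c = 11.
Subtracting: 9a = 9, so a = 1; then c = 2 − 1·(-1) = 3.
So g(x) = 1x³ + 3, and g(-2) = -5.

-5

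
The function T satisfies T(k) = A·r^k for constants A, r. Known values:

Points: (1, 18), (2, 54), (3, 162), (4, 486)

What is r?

Consecutive ratio: 54/18 = 3, and 162/54 = 3, so r = 3.
Then A·3^1 = 18 gives A = 6, and T(k) = 6·3^k.

3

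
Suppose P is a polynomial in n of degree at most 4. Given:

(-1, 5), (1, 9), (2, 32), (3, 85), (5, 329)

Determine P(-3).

Write P(n) = an^4 + bn³ + cn² + dn + e; the 5 given values yield a linear system in the 5 coefficients.
Solving, the leading coefficient vanishes, and P(n) = 2n³ + 3n² + 4.
Then P(-3) = -23.

-23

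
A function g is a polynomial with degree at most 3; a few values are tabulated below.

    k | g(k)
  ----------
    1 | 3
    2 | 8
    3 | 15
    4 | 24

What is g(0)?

Write g(k) = ak³ + bk² + ck + d; the 4 given values yield a linear system in the 4 coefficients.
Solving, the leading coefficient vanishes, and g(k) = k² + 2k.
The constant term is g(0) = 0.

0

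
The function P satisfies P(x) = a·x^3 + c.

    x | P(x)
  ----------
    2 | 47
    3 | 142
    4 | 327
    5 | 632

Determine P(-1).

2

From P(2) = 47 and P(3) = 142: 8a + c = 47 and 27a + c = 142.
Subtracting: 19a = 95, so a = 5; then c = 47 − 5·8 = 7.
So P(x) = 5x³ + 7, and P(-1) = 2.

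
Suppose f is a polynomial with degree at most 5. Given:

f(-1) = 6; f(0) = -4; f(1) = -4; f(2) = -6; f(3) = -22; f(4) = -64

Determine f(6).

-274

First differences: -10, 0, -2, -16, -42. Second differences: 10, -2, -14, -26. Third differences: -12, -12, -12.
Level-3 differences are constant, so f has degree 3.
Fitting a degree-3 polynomial gives f(m) = -2m³ + 5m² - 3m - 4.
Then f(6) = -274.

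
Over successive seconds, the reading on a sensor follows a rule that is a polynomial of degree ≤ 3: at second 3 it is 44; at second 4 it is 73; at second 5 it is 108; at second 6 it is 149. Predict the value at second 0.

Write the value at n as h(n).
Write h(n) = an³ + bn² + cn + d; the 4 given values yield a linear system in the 4 coefficients.
Solving, the leading coefficient vanishes, and h(n) = 3n² + 8n - 7.
Then h(0) = -7.

-7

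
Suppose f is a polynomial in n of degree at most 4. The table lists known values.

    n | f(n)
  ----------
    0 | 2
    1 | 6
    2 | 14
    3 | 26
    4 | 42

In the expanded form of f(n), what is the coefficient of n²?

Write f(n) = an^4 + bn³ + cn² + dn + e; the 5 given values yield a linear system in the 5 coefficients.
Solving, the top 2 coefficients vanish, and f(n) = 2n² + 2n + 2.
The coefficient of n² is 2.

2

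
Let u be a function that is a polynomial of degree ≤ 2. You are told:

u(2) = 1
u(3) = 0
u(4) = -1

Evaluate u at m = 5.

-2

Write u(m) = am² + bm + c; the 3 given values yield a linear system in the 3 coefficients.
Solving, the leading coefficient vanishes, and u(m) = -m + 3.
Then u(5) = -2.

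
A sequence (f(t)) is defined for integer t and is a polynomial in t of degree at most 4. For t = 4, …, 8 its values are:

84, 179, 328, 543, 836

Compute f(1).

First differences: 95, 149, 215, 293. Second differences: 54, 66, 78. Third differences: 12, 12.
Level-3 differences are constant, so f has degree 3.
Fitting a degree-3 polynomial gives f(t) = 2t³ - 3t² + 4.
Then f(1) = 3.

3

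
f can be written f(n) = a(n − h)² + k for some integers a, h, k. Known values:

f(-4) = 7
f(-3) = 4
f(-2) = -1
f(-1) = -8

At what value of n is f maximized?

First differences -3, -5, -7; second difference -2 = 2a, so a = -1.
Expanding, the n-coefficient is −2ah = 2h; matching it to the data gives h = -5, and then k = 8.
So f(n) = -1(n + 5)² + 8.
Hence h = -5.

-5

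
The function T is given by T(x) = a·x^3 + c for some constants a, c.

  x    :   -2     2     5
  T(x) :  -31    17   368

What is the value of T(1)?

-4

From T(-2) = -31 and T(2) = 17: -8a + c = -31 and 8a + c = 17.
Subtracting: 16a = 48, so a = 3; then c = -31 − 3·(-8) = -7.
So T(x) = 3x³ − 7, and T(1) = -4.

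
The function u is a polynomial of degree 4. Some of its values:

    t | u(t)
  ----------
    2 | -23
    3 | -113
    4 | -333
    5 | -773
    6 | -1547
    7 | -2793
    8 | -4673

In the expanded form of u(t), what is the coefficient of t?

Write u(t) = at^4 + bt³ + ct² + dt + e; the 7 given values yield a linear system in the 5 coefficients.
Solving, u(t) = -t^4 - t³ - t² - t + 7.
The coefficient of t is -1.

-1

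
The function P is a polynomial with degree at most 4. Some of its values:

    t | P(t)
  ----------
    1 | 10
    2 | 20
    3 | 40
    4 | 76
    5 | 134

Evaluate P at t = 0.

4

First differences: 10, 20, 36, 58. Second differences: 10, 16, 22. Third differences: 6, 6.
Level-3 differences are constant, so P has degree 3.
Fitting a degree-3 polynomial gives P(t) = t³ - t² + 6t + 4.
Then P(0) = 4.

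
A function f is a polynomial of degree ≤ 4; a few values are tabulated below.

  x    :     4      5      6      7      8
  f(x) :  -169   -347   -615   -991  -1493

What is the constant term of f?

3

First differences: -178, -268, -376, -502. Second differences: -90, -108, -126. Third differences: -18, -18.
Level-3 differences are constant, so f has degree 3.
Fitting a degree-3 polynomial gives f(x) = -3x³ + 5x + 3.
The constant term is f(0) = 3.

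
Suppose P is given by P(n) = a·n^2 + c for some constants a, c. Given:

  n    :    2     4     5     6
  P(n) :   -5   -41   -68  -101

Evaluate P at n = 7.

From P(2) = -5 and P(4) = -41: 4a + c = -5 and 16a + c = -41.
Subtracting: 12a = -36, so a = -3; then c = -5 − (-3)·4 = 7.
So P(n) = -3n² + 7, and P(7) = -140.

-140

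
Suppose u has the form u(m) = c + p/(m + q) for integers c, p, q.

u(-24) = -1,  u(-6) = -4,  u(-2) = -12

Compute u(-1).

-24

(u(m) − c)(m + q) = p for each data point; the three points give a linear system in c and q, then p follows.
Solving: c = 0, q = 0, p = 24, so u(m) = 24/(m + 0).
Then u(-1) = 0 + 24/(-1) = -24.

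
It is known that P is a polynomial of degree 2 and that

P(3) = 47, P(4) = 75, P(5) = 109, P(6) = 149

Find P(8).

Write P(k) = ak² + bk + c; the 4 given values yield a linear system in the 3 coefficients.
Solving, P(k) = 3k² + 7k - 1.
Then P(8) = 247.

247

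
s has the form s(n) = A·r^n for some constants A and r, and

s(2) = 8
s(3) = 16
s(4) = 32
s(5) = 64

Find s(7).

256

Consecutive ratio: 16/8 = 2, and 32/16 = 2, so r = 2.
Then A·2^2 = 8 gives A = 2, and s(n) = 2·2^n.
s(7) = 2·2^7 = 256.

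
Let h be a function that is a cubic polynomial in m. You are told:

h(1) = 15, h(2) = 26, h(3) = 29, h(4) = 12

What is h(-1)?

Write h(m) = am³ + bm² + cm + d; the 4 given values yield a linear system in the 4 coefficients.
Solving, h(m) = -2m³ + 8m² + m + 8.
Then h(-1) = 17.

17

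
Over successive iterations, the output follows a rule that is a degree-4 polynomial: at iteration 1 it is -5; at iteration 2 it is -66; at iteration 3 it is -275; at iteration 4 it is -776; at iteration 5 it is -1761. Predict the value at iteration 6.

Write the value at n as u(n).
Write u(n) = an^4 + bn³ + cn² + dn + e; the 5 given values yield a linear system in the 5 coefficients.
Solving, u(n) = -2n^4 - 4n³ - 3n + 4.
Then u(6) = -3470.

-3470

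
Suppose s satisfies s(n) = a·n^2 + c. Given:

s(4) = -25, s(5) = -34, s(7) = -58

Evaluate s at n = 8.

From s(4) = -25 and s(5) = -34: 16a + c = -25 and 25a + c = -34.
Subtracting: 9a = -9, so a = -1; then c = -25 − (-1)·16 = -9.
So s(n) = -1n² − 9, and s(8) = -73.

-73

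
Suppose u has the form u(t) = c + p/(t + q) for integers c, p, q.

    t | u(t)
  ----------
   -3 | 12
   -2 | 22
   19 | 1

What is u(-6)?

(u(t) − c)(t + q) = p for each data point; the three points give a linear system in c and q, then p follows.
Solving: c = 2, q = 1, p = -20, so u(t) = 2 − 20/(t + 1).
Then u(-6) = 2 − 20/(-5) = 6.

6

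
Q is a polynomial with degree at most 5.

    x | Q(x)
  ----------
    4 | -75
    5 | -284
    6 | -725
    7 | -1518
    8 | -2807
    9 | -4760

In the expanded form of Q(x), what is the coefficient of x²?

5

First differences: -209, -441, -793, -1289, -1953. Second differences: -232, -352, -496, -664. Third differences: -120, -144, -168. Fourth differences: -24, -24.
Level-4 differences are constant, so Q has degree 4.
Fitting a degree-4 polynomial gives Q(x) = -x^4 + 2x³ + 5x² - 7x + 1.
The coefficient of x² is 5.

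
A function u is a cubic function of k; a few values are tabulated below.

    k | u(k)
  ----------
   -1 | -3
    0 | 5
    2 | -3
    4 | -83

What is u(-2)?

-11

Write u(k) = ak³ + bk² + ck + d; the 4 given values yield a linear system in the 4 coefficients.
Solving, u(k) = -k³ - 3k² + 6k + 5.
Then u(-2) = -11.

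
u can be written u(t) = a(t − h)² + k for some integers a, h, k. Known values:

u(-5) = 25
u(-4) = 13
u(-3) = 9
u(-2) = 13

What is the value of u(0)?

45

First differences -12, -4, 4; second difference 8 = 2a, so a = 4.
Expanding, the t-coefficient is −2ah = -8h; matching it to the data gives h = -3, and then k = 9.
So u(t) = 4(t + 3)² + 9.
u(0) = 4·3² + 9 = 45.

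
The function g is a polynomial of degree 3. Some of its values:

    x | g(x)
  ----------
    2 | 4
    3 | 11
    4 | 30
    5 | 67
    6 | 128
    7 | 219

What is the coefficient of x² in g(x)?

Write g(x) = ax³ + bx² + cx + d; the 6 given values yield a linear system in the 4 coefficients.
Solving, g(x) = x³ - 3x² + 3x + 2.
The coefficient of x² is -3.

-3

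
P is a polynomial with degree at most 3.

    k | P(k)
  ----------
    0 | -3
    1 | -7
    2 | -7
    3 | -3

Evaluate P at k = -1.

5

Write P(k) = ak³ + bk² + ck + d; the 4 given values yield a linear system in the 4 coefficients.
Solving, the leading coefficient vanishes, and P(k) = 2k² - 6k - 3.
Then P(-1) = 5.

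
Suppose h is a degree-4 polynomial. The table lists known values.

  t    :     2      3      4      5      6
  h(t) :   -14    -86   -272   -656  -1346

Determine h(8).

-4196

Write h(t) = at^4 + bt³ + ct² + dt + e; the 5 given values yield a linear system in the 5 coefficients.
Solving, h(t) = -t^4 - 2t² + 3t + 4.
Then h(8) = -4196.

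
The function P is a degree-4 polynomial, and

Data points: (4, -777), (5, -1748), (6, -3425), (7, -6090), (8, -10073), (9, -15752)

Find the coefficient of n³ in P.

Write P(n) = an^4 + bn³ + cn² + dn + e; the 6 given values yield a linear system in the 5 coefficients.
Solving, P(n) = -2n^4 - 3n³ - 6n² + 4n + 7.
The coefficient of n³ is -3.

-3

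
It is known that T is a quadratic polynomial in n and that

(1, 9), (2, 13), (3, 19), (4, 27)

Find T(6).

49

First differences: 4, 6, 8. Second differences: 2, 2.
Level-2 differences are constant, so T has degree 2.
Fitting a degree-2 polynomial gives T(n) = n² + n + 7.
Then T(6) = 49.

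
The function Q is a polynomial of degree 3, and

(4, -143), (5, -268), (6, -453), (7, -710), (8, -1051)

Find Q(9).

-1488

First differences: -125, -185, -257, -341. Second differences: -60, -72, -84. Third differences: -12, -12.
Level-3 differences are constant, so Q has degree 3.
Fitting a degree-3 polynomial gives Q(k) = -2k³ - 3k - 3.
Then Q(9) = -1488.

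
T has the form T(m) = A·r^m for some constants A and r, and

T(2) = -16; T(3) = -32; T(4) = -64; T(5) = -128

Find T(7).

-512

Consecutive ratio: -32/(-16) = 2, and -64/(-32) = 2, so r = 2.
Then A·2^2 = -16 gives A = -4, and T(m) = -4·2^m.
T(7) = -4·2^7 = -512.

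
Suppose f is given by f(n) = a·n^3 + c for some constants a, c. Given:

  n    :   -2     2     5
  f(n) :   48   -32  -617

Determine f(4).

-312

From f(-2) = 48 and f(2) = -32: -8a + c = 48 and 8a + c = -32.
Subtracting: 16a = -80, so a = -5; then c = 48 − (-5)·(-8) = 8.
So f(n) = -5n³ + 8, and f(4) = -312.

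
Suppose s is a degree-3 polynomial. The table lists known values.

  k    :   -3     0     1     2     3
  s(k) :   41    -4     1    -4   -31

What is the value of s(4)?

-92

Write s(k) = ak³ + bk² + ck + d; the 5 given values yield a linear system in the 4 coefficients.
Solving, s(k) = -2k³ + k² + 6k - 4.
Then s(4) = -92.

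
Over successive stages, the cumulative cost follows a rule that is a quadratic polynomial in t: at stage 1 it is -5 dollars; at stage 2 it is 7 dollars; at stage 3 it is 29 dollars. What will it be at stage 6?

155

Write the value at t as g(t).
Write g(t) = at² + bt + c; the 3 given values yield a linear system in the 3 coefficients.
Solving, g(t) = 5t² - 3t - 7.
Then g(6) = 155.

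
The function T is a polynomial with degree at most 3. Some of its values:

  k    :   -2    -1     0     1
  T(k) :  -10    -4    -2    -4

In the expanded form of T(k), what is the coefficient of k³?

0

First differences: 6, 2, -2. Second differences: -4, -4.
Level-2 differences are constant, so T has degree 2.
Fitting a degree-2 polynomial gives T(k) = -2k² - 2.
The coefficient of k³ is 0.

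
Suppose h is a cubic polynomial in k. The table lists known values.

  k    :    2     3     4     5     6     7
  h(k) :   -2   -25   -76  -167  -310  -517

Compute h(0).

First differences: -23, -51, -91, -143, -207. Second differences: -28, -40, -52, -64. Third differences: -12, -12, -12.
Level-3 differences are constant, so h has degree 3.
Fitting a degree-3 polynomial gives h(k) = -2k³ + 4k² - 5k + 8.
Then h(0) = 8.

8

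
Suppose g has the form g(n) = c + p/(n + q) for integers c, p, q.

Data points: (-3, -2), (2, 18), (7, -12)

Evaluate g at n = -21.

(g(n) − c)(n + q) = p for each data point; the three points give a linear system in c and q, then p follows.
Solving: c = -6, q = -3, p = -24, so g(n) = -6 − 24/(n − 3).
Then g(-21) = -6 − 24/(-24) = -5.

-5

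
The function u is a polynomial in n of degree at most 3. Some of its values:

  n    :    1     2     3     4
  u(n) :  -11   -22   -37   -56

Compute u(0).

-4

First differences: -11, -15, -19. Second differences: -4, -4.
Level-2 differences are constant, so u has degree 2.
Fitting a degree-2 polynomial gives u(n) = -2n² - 5n - 4.
Then u(0) = -4.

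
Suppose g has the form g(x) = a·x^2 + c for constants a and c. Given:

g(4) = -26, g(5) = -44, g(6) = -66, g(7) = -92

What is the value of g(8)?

-122

From g(4) = -26 and g(5) = -44: 16a + c = -26 and 25a + c = -44.
Subtracting: 9a = -18, so a = -2; then c = -26 − (-2)·16 = 6.
So g(x) = -2x² + 6, and g(8) = -122.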